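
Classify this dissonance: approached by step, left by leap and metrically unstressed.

Escape tone.

Approach: by step. Departure: by leap. Metric position: weak.
Step in, leap out, from a weak position — an escape tone (échappée). (It is the mirror image of the appoggiatura, which leaps in and steps out on a strong beat.)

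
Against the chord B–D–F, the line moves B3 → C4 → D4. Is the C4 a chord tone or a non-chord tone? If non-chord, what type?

Non-chord tone — a passing tone.

The harmony at that moment is B diminished triad (B, D, F); C4 is not a chord tone.
It is approached by step up from B3 and left by step up to D4.
Step in, step out in the same direction — a passing tone.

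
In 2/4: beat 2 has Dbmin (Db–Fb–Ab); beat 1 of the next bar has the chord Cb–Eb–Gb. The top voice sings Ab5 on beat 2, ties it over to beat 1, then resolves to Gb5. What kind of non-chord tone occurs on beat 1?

The harmony at that moment is Cb major triad (Cb, Eb, Gb); Ab5 is not a chord tone.
It is held over (the same pitch as the preceding Ab5) and left by step down to Gb5.
Held over from the previous chord and resolving down by step — a suspension.

Suspension.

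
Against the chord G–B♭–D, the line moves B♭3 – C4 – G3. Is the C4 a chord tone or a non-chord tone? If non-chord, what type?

The harmony at that moment is G minor triad (G, B♭, D); C4 is not a chord tone.
It is approached by step up from B♭3 and left by leap down to G3.
Step in, leap out — an escape tone.

Non-chord tone — an escape tone.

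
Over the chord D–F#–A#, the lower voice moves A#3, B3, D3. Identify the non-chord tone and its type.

B3 is an escape tone.

The harmony at that moment is D augmented triad (D, F#, A#); B3 is not a chord tone.
It is approached by step up from A#3 and left by leap down to D3.
Step in, leap out — an escape tone.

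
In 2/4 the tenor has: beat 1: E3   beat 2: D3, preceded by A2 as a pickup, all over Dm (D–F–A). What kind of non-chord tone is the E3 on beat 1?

Appoggiatura.

The harmony at that moment is D minor triad (D, F, A); E3 is not a chord tone.
It is approached by leap up from A2 and left by step down to D3.
Leap in, step out, metrically accented — an appoggiatura.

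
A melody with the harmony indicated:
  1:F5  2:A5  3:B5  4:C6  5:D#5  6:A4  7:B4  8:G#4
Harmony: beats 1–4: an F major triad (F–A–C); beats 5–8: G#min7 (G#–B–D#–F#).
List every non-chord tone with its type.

B5 (beat 3) — passing tone; A4 (beat 6) — appoggiatura.

The harmony at that moment is F major triad (F, A, C); B5 is not a chord tone.
It is approached by step up from A5 and left by step up to C6.
Step in, step out in the same direction — a passing tone.
The harmony at that moment is G# minor seventh chord (G#, B, D#, F#); A4 is not a chord tone.
It is approached by leap down from D#5 and left by step up to B4.
Leap in, step out — an appoggiatura.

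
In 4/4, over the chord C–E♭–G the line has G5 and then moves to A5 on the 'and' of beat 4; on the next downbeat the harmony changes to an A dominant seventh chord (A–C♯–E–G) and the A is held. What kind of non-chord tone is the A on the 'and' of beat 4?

The harmony at that moment is C minor triad (C, E♭, G); A5 is not a chord tone.
It is approached by step up from G5 and then sustained as the same pitch into the next harmony.
Arriving early and becoming a chord tone when the harmony changes — an anticipation.

Anticipation.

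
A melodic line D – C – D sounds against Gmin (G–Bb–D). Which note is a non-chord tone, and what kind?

The harmony at that moment is G minor triad (G, Bb, D); C is not a chord tone.
It is approached by step down from D and left by step up to D.
Step away and step back to the same note — a neighbor tone (lower neighbor).

C is a neighbor tone.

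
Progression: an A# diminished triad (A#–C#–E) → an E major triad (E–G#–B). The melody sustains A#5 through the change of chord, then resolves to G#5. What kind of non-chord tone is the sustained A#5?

The harmony at that moment is E major triad (E, G#, B); A#5 is not a chord tone.
It is held over (the same pitch as the preceding A#5) and left by step down to G#5.
Held over from the previous chord and resolving down by step — a suspension.

A#5 is a suspension.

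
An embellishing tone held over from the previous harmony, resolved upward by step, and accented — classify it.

Approach: by preparation — the pitch is first a chord tone, then held (tied or repeated) while the harmony changes under it. Departure: up by step. Metric position: strong.
A prepared dissonance that resolves upward by step — a retardation. (The same figure resolving downward would be a suspension.)

Retardation.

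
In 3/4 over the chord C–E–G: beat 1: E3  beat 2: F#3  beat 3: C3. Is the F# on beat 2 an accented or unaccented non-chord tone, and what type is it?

The harmony at that moment is C major triad (C, E, G); F#3 is not a chord tone.
It is approached by step up from E3 and left by leap down to C3.
Step in, leap out — an escape tone.
It falls on a weak beat, so it is unaccented.

Unaccented escape tone.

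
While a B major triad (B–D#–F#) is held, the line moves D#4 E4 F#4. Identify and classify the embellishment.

The harmony at that moment is B major triad (B, D#, F#); E4 is not a chord tone.
It is approached by step up from D#4 and left by step up to F#4.
Step in, step out in the same direction — a passing tone.

E4 is a passing tone.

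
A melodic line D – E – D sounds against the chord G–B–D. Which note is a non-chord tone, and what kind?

E is a neighbor tone.

The harmony at that moment is G major triad (G, B, D); E is not a chord tone.
It is approached by step up from D and left by step down to D.
Step away and step back to the same note — a neighbor tone (upper neighbor).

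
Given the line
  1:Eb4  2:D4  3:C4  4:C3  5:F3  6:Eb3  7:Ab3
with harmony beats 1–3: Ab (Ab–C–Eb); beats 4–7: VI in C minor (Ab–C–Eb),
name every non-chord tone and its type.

The harmony at that moment is Ab major triad (Ab, C, Eb); D4 is not a chord tone.
It is approached by step down from Eb4 and left by step down to C4.
Step in, step out in the same direction — a passing tone.
The harmony at that moment is Ab major triad (Ab, C, Eb); F3 is not a chord tone.
It is approached by leap up from C3 and left by step down to Eb3.
Leap in, step out — an appoggiatura.

D4 (beat 2) — passing tone; F3 (beat 5) — appoggiatura.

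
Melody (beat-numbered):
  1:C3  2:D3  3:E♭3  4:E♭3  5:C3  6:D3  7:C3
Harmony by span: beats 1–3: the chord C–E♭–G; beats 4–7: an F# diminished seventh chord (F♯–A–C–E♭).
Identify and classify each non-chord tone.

The harmony at that moment is C minor triad (C, E♭, G); D3 is not a chord tone.
It is approached by step up from C3 and left by step up to E♭3.
Step in, step out in the same direction — a passing tone.
The harmony at that moment is F♯ diminished seventh chord (F♯, A, C, E♭); D3 is not a chord tone.
It is approached by step up from C3 and left by step down to C3.
Step away and step back to the same note — a neighbor tone (upper neighbor).

D3 (beat 2) — passing tone; D3 (beat 6) — neighbor tone.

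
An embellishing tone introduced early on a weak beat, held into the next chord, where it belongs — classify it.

Anticipation.

Approach: ahead of the chord change (typically by step), so it is dissonant against the current harmony. Departure: none — the same pitch is restated or held and is a chord tone of the new harmony.
Dissonant first, consonant once the harmony catches up: the note simply arrives early — an anticipation. (The reverse timing, consonant first and dissonant after the change, would be a suspension or retardation.)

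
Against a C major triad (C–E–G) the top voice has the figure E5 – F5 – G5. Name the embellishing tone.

F5 is a passing tone.

The harmony at that moment is C major triad (C, E, G); F5 is not a chord tone.
It is approached by step up from E5 and left by step up to G5.
Step in, step out in the same direction — a passing tone.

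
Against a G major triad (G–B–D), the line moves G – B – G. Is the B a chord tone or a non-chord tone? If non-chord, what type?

Chord tone (the third of G major triad).

G major triad contains G, B, D; B is the third, so it is a chord tone.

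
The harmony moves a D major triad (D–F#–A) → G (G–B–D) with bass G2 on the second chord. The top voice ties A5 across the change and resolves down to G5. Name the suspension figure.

At the second chord the bass is G2. The suspended A5 lies a ninth above the bass; after resolving down by step to G5, the interval above the bass becomes an octave.
Suspension figures are named by those two intervals: 9–8.

9–8 suspension.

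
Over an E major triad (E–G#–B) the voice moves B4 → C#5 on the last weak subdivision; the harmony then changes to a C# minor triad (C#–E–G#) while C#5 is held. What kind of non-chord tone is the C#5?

The harmony at that moment is E major triad (E, G#, B); C#5 is not a chord tone.
It is approached by step up from B4 and then sustained as the same pitch into the next harmony.
Arriving early and becoming a chord tone when the harmony changes — an anticipation.

C#5 is an anticipation.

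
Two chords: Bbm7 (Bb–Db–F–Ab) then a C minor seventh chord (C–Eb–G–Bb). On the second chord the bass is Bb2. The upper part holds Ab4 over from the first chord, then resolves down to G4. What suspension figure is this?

7–6 suspension.

At the second chord the bass is Bb2. The suspended Ab4 lies a seventh above the bass; after resolving down by step to G4, the interval above the bass becomes a sixth.
Suspension figures are named by those two intervals: 7–6.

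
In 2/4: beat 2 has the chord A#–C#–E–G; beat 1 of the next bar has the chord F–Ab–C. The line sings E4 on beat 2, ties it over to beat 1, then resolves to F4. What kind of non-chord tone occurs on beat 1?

The harmony at that moment is F minor triad (F, Ab, C); E4 is not a chord tone.
It is held over (the same pitch as the preceding E4) and left by step up to F4.
Held over from the previous chord and resolving up by step — a retardation.

Retardation.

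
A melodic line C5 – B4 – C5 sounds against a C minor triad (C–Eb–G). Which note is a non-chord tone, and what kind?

The harmony at that moment is C minor triad (C, Eb, G); B4 is not a chord tone.
It is approached by step down from C5 and left by step up to C5.
Step away and step back to the same note — a neighbor tone (lower neighbor).

B4 is a neighbor tone.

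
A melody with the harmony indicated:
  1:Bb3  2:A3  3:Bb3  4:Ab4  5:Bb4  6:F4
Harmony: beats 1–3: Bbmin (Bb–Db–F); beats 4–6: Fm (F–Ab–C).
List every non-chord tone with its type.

A3 (beat 2) — neighbor tone; Bb4 (beat 5) — escape tone.

The harmony at that moment is Bb minor triad (Bb, Db, F); A3 is not a chord tone.
It is approached by step down from Bb3 and left by step up to Bb3.
Step away and step back to the same note — a neighbor tone (lower neighbor).
The harmony at that moment is F minor triad (F, Ab, C); Bb4 is not a chord tone.
It is approached by step up from Ab4 and left by leap down to F4.
Step in, leap out — an escape tone.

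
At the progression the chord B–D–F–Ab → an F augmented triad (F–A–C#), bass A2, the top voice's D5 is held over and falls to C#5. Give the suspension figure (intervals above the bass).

4–3 suspension.

At the second chord the bass is A2. The suspended D5 lies a fourth above the bass; after resolving down by step to C#5, the interval above the bass becomes a third.
Suspension figures are named by those two intervals: 4–3.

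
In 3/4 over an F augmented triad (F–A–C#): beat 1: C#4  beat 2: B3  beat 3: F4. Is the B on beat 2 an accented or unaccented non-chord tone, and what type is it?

The harmony at that moment is F augmented triad (F, A, C#); B3 is not a chord tone.
It is approached by step down from C#4 and left by leap up to F4.
Step in, leap out — an escape tone.
It falls on a weak beat, so it is unaccented.

Unaccented escape tone.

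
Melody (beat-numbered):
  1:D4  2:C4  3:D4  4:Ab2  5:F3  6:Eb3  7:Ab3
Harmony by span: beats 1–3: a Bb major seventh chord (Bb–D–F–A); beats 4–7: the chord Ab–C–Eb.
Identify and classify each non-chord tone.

C4 (beat 2) — neighbor tone; F3 (beat 5) — appoggiatura.

The harmony at that moment is Bb major seventh chord (Bb, D, F, A); C4 is not a chord tone.
It is approached by step down from D4 and left by step up to D4.
Step away and step back to the same note — a neighbor tone (lower neighbor).
The harmony at that moment is Ab major triad (Ab, C, Eb); F3 is not a chord tone.
It is approached by leap up from Ab2 and left by step down to Eb3.
Leap in, step out — an appoggiatura.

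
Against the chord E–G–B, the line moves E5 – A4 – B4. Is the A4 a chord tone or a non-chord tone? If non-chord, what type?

The harmony at that moment is E minor triad (E, G, B); A4 is not a chord tone.
It is approached by leap down from E5 and left by step up to B4.
Leap in, step out — an appoggiatura.

Non-chord tone — an appoggiatura.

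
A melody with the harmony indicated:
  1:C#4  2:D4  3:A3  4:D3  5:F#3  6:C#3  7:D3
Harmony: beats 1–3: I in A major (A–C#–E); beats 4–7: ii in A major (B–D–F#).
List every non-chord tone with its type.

D4 (beat 2) — escape tone; C#3 (beat 6) — appoggiatura.

The harmony at that moment is A major triad (A, C#, E); D4 is not a chord tone.
It is approached by step up from C#4 and left by leap down to A3.
Step in, leap out — an escape tone.
The harmony at that moment is B minor triad (B, D, F#); C#3 is not a chord tone.
It is approached by leap down from F#3 and left by step up to D3.
Leap in, step out — an appoggiatura.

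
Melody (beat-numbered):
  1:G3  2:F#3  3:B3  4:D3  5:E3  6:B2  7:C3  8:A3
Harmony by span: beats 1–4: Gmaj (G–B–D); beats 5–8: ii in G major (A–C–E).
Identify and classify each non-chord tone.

The harmony at that moment is G major triad (G, B, D); F#3 is not a chord tone.
It is approached by step down from G3 and left by leap up to B3.
Step in, leap out — an escape tone.
The harmony at that moment is A minor triad (A, C, E); B2 is not a chord tone.
It is approached by leap down from E3 and left by step up to C3.
Leap in, step out — an appoggiatura.

F#3 (beat 2) — escape tone; B2 (beat 6) — appoggiatura.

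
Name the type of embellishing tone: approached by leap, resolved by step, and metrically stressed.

Appoggiatura.

Approach: by leap. Departure: by step. Metric position: strong.
Leap in, step out, in a metrically strong position — an appoggiatura. (It is the mirror image of the escape tone, which steps in and leaps out from a weak position.)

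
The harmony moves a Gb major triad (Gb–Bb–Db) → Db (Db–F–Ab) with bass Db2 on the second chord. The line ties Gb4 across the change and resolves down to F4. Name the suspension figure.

At the second chord the bass is Db2. The suspended Gb4 lies a fourth above the bass; after resolving down by step to F4, the interval above the bass becomes a third.
Suspension figures are named by those two intervals: 4–3.

4–3 suspension.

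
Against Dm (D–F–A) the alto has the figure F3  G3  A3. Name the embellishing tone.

G3 is a passing tone.

The harmony at that moment is D minor triad (D, F, A); G3 is not a chord tone.
It is approached by step up from F3 and left by step up to A3.
Step in, step out in the same direction — a passing tone.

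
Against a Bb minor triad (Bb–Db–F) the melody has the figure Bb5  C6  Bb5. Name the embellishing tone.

C6 is a neighbor tone.

The harmony at that moment is Bb minor triad (Bb, Db, F); C6 is not a chord tone.
It is approached by step up from Bb5 and left by step down to Bb5.
Step away and step back to the same note — a neighbor tone (upper neighbor).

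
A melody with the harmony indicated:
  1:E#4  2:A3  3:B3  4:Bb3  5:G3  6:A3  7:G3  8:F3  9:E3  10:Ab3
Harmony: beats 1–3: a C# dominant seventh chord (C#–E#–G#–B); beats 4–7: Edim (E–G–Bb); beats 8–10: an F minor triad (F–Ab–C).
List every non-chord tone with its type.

A3 (beat 2) — appoggiatura; A3 (beat 6) — neighbor tone; E3 (beat 9) — escape tone.

The harmony at that moment is C# dominant seventh chord (C#, E#, G#, B); A3 is not a chord tone.
It is approached by leap down from E#4 and left by step up to B3.
Leap in, step out — an appoggiatura.
The harmony at that moment is E diminished triad (E, G, Bb); A3 is not a chord tone.
It is approached by step up from G3 and left by step down to G3.
Step away and step back to the same note — a neighbor tone (upper neighbor).
The harmony at that moment is F minor triad (F, Ab, C); E3 is not a chord tone.
It is approached by step down from F3 and left by leap up to Ab3.
Step in, leap out — an escape tone.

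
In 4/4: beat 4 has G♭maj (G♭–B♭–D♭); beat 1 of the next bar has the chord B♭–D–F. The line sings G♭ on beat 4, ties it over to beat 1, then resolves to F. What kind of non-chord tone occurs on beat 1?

The harmony at that moment is B♭ major triad (B♭, D, F); G♭ is not a chord tone.
It is held over (the same pitch as the preceding G♭) and left by step down to F.
Held over from the previous chord and resolving down by step — a suspension.

Suspension.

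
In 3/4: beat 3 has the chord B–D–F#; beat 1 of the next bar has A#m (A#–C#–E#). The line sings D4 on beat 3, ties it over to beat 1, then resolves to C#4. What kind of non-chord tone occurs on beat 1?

The harmony at that moment is A# minor triad (A#, C#, E#); D4 is not a chord tone.
It is held over (the same pitch as the preceding D4) and left by step down to C#4.
Held over from the previous chord and resolving down by step — a suspension.

Suspension.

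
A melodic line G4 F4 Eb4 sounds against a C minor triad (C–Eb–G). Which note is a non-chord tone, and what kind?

The harmony at that moment is C minor triad (C, Eb, G); F4 is not a chord tone.
It is approached by step down from G4 and left by step down to Eb4.
Step in, step out in the same direction — a passing tone.

F4 is a passing tone.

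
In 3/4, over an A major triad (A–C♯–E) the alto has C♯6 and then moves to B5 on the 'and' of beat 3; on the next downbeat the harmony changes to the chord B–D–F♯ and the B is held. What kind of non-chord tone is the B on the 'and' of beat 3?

The harmony at that moment is A major triad (A, C♯, E); B5 is not a chord tone.
It is approached by step down from C♯6 and then sustained as the same pitch into the next harmony.
Arriving early and becoming a chord tone when the harmony changes — an anticipation.

Anticipation.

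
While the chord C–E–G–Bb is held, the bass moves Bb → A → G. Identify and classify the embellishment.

A is a passing tone.

The harmony at that moment is C dominant seventh chord (C, E, G, Bb); A is not a chord tone.
It is approached by step down from Bb and left by step down to G.
Step in, step out in the same direction — a passing tone.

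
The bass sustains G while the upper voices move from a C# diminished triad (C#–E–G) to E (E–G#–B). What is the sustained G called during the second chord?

The harmony at that moment is E major triad (E, G#, B); G is not a chord tone.
It is held over (the same pitch as the preceding G) and then sustained as the same pitch into the next harmony.
Sustained through a change of harmony — a pedal tone.

Pedal tone (pedal point).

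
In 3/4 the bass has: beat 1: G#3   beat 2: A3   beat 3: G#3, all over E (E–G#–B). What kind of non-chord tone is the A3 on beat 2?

The harmony at that moment is E major triad (E, G#, B); A3 is not a chord tone.
It is approached by step up from G#3 and left by step down to G#3.
Step away and step back to the same note — a neighbor tone (upper neighbor).

Upper neighbor tone.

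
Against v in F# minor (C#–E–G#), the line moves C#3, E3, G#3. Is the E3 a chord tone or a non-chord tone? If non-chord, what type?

C# minor triad contains C#, E, G#; E is the third, so it is a chord tone.

Chord tone (the third of C# minor triad).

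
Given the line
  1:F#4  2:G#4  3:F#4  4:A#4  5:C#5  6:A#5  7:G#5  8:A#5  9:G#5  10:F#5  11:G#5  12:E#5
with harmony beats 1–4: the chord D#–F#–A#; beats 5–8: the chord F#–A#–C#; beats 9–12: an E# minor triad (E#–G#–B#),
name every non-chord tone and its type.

The harmony at that moment is D# minor triad (D#, F#, A#); G#4 is not a chord tone.
It is approached by step up from F#4 and left by step down to F#4.
Step away and step back to the same note — a neighbor tone (upper neighbor).
The harmony at that moment is F# major triad (F#, A#, C#); G#5 is not a chord tone.
It is approached by step down from A#5 and left by step up to A#5.
Step away and step back to the same note — a neighbor tone (lower neighbor).
The harmony at that moment is E# minor triad (E#, G#, B#); F#5 is not a chord tone.
It is approached by step down from G#5 and left by step up to G#5.
Step away and step back to the same note — a neighbor tone (lower neighbor).

G#4 (beat 2) — neighbor tone; G#5 (beat 7) — neighbor tone; F#5 (beat 10) — neighbor tone.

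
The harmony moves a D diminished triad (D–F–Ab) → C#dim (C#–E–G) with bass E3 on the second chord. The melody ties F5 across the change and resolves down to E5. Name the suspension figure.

At the second chord the bass is E3. The suspended F5 lies a ninth above the bass; after resolving down by step to E5, the interval above the bass becomes an octave.
Suspension figures are named by those two intervals: 9–8.

9–8 suspension.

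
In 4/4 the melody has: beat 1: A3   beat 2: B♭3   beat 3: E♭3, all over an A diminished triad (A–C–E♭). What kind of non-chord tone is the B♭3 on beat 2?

Escape tone.

The harmony at that moment is A diminished triad (A, C, E♭); B♭3 is not a chord tone.
It is approached by step up from A3 and left by leap down to E♭3.
Step in, leap out, on a weak beat — an escape tone.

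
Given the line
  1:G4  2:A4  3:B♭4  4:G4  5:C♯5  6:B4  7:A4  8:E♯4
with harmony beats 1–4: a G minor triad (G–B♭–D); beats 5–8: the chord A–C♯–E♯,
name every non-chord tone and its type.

A4 (beat 2) — passing tone; B4 (beat 6) — passing tone.

The harmony at that moment is G minor triad (G, B♭, D); A4 is not a chord tone.
It is approached by step up from G4 and left by step up to B♭4.
Step in, step out in the same direction — a passing tone.
The harmony at that moment is A augmented triad (A, C♯, E♯); B4 is not a chord tone.
It is approached by step down from C♯5 and left by step down to A4.
Step in, step out in the same direction — a passing tone.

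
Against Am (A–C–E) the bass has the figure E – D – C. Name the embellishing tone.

D is a passing tone.

The harmony at that moment is A minor triad (A, C, E); D is not a chord tone.
It is approached by step down from E and left by step down to C.
Step in, step out in the same direction — a passing tone.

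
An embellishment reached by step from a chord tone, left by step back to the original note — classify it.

Neighbor tone.

Approach: by step. Departure: by step in the opposite direction, back to the starting pitch.
Stepwise on both sides but reversing to return to the same chord tone — a neighbor tone. (Had it continued onward in the same direction it would be a passing tone instead.)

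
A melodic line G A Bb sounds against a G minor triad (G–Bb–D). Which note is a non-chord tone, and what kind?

The harmony at that moment is G minor triad (G, Bb, D); A is not a chord tone.
It is approached by step up from G and left by step up to Bb.
Step in, step out in the same direction — a passing tone.

A is a passing tone.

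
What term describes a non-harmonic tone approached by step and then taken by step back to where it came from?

Neighbor tone.

Approach: by step. Departure: by step in the opposite direction, back to the starting pitch.
Stepwise on both sides but reversing to return to the same chord tone — a neighbor tone. (Had it continued onward in the same direction it would be a passing tone instead.)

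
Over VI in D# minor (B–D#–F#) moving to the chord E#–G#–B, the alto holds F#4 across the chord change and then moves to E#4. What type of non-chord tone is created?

F#4 is a suspension.

The harmony at that moment is E# diminished triad (E#, G#, B); F#4 is not a chord tone.
It is held over (the same pitch as the preceding F#4) and left by step down to E#4.
Held over from the previous chord and resolving down by step — a suspension.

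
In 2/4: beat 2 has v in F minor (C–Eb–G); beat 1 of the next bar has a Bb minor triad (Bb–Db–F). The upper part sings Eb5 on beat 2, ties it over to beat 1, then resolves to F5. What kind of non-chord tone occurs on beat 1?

Retardation.

The harmony at that moment is Bb minor triad (Bb, Db, F); Eb5 is not a chord tone.
It is held over (the same pitch as the preceding Eb5) and left by step up to F5.
Held over from the previous chord and resolving up by step — a retardation.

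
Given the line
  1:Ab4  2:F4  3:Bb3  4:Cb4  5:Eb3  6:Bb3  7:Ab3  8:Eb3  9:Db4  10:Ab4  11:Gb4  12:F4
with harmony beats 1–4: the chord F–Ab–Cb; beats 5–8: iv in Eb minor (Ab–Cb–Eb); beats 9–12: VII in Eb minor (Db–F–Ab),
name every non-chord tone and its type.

Bb3 (beat 3) — appoggiatura; Bb3 (beat 6) — appoggiatura; Gb4 (beat 11) — passing tone.

The harmony at that moment is F diminished triad (F, Ab, Cb); Bb3 is not a chord tone.
It is approached by leap down from F4 and left by step up to Cb4.
Leap in, step out — an appoggiatura.
The harmony at that moment is Ab minor triad (Ab, Cb, Eb); Bb3 is not a chord tone.
It is approached by leap up from Eb3 and left by step down to Ab3.
Leap in, step out — an appoggiatura.
The harmony at that moment is Db major triad (Db, F, Ab); Gb4 is not a chord tone.
It is approached by step down from Ab4 and left by step down to F4.
Step in, step out in the same direction — a passing tone.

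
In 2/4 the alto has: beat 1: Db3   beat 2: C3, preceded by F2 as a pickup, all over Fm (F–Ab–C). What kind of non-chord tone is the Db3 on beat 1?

The harmony at that moment is F minor triad (F, Ab, C); Db3 is not a chord tone.
It is approached by leap up from F2 and left by step down to C3.
Leap in, step out, metrically accented — an appoggiatura.

Appoggiatura.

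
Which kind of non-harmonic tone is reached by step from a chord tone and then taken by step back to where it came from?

Neighbor tone.

Approach: by step. Departure: by step in the opposite direction, back to the starting pitch.
Stepwise on both sides but reversing to return to the same chord tone — a neighbor tone. (Had it continued onward in the same direction it would be a passing tone instead.)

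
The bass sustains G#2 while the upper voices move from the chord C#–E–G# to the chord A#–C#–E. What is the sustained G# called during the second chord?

The harmony at that moment is A# diminished triad (A#, C#, E); G#2 is not a chord tone.
It is held over (the same pitch as the preceding G#2) and then sustained as the same pitch into the next harmony.
Sustained through a change of harmony — a pedal tone.

Pedal tone (pedal point).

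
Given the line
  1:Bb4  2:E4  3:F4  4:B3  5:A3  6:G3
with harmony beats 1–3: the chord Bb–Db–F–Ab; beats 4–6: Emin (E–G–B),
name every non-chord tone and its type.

The harmony at that moment is Bb minor seventh chord (Bb, Db, F, Ab); E4 is not a chord tone.
It is approached by leap down from Bb4 and left by step up to F4.
Leap in, step out — an appoggiatura.
The harmony at that moment is E minor triad (E, G, B); A3 is not a chord tone.
It is approached by step down from B3 and left by step down to G3.
Step in, step out in the same direction — a passing tone.

E4 (beat 2) — appoggiatura; A3 (beat 5) — passing tone.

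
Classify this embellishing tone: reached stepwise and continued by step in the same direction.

Approach: by step. Departure: by step, continuing in the same direction.
Stepwise on both sides with no change of direction means the note fills in the space between two different chord tones — a passing tone. (Had it turned back to its starting note it would be a neighbor tone instead.)

Passing tone.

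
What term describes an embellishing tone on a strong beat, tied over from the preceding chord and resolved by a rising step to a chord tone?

Retardation.

Approach: by preparation — the pitch is first a chord tone, then held (tied or repeated) while the harmony changes under it. Departure: up by step. Metric position: strong.
A prepared dissonance that resolves upward by step — a retardation. (The same figure resolving downward would be a suspension.)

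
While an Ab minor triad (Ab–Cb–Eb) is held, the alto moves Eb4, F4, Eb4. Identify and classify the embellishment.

The harmony at that moment is Ab minor triad (Ab, Cb, Eb); F4 is not a chord tone.
It is approached by step up from Eb4 and left by step down to Eb4.
Step away and step back to the same note — a neighbor tone (upper neighbor).

F4 is a neighbor tone.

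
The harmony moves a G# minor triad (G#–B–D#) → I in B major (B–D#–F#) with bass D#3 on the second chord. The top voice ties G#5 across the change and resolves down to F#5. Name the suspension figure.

4–3 suspension.

At the second chord the bass is D#3. The suspended G#5 lies a fourth above the bass; after resolving down by step to F#5, the interval above the bass becomes a third.
Suspension figures are named by those two intervals: 4–3.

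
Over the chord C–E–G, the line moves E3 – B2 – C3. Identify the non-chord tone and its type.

The harmony at that moment is C major triad (C, E, G); B2 is not a chord tone.
It is approached by leap down from E3 and left by step up to C3.
Leap in, step out — an appoggiatura.

B2 is an appoggiatura.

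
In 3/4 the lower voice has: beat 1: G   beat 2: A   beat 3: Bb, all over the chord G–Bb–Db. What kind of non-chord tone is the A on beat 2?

The harmony at that moment is G diminished triad (G, Bb, Db); A is not a chord tone.
It is approached by step up from G and left by step up to Bb.
Step in, step out in the same direction — a passing tone.

Passing tone.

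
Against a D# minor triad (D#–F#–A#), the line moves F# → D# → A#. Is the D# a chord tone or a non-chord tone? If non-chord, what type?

D# minor triad contains D#, F#, A#; D# is the root, so it is a chord tone.

Chord tone (the root of D# minor triad).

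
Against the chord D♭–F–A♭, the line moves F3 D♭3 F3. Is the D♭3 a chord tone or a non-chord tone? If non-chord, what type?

Chord tone (the root of Db major triad).

Db major triad contains D♭, F, A♭; D♭ is the root, so it is a chord tone.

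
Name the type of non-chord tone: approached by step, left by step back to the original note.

Neighbor tone.

Approach: by step. Departure: by step in the opposite direction, back to the starting pitch.
Stepwise on both sides but reversing to return to the same chord tone — a neighbor tone. (Had it continued onward in the same direction it would be a passing tone instead.)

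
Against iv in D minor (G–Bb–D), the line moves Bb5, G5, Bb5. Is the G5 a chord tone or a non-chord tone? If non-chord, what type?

G minor triad contains G, Bb, D; G is the root, so it is a chord tone.

Chord tone (the root of G minor triad).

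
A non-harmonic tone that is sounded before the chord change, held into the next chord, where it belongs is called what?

Anticipation.

Approach: ahead of the chord change (typically by step), so it is dissonant against the current harmony. Departure: none — the same pitch is restated or held and is a chord tone of the new harmony.
Dissonant first, consonant once the harmony catches up: the note simply arrives early — an anticipation. (The reverse timing, consonant first and dissonant after the change, would be a suspension or retardation.)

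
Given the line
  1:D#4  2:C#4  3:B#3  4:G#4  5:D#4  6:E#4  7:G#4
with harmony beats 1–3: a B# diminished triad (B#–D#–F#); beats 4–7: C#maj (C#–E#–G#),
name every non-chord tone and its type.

C#4 (beat 2) — passing tone; D#4 (beat 5) — appoggiatura.

The harmony at that moment is B# diminished triad (B#, D#, F#); C#4 is not a chord tone.
It is approached by step down from D#4 and left by step down to B#3.
Step in, step out in the same direction — a passing tone.
The harmony at that moment is C# major triad (C#, E#, G#); D#4 is not a chord tone.
It is approached by leap down from G#4 and left by step up to E#4.
Leap in, step out — an appoggiatura.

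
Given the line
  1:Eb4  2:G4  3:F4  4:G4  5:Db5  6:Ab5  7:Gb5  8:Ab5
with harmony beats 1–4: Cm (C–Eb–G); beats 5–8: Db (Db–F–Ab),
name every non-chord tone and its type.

The harmony at that moment is C minor triad (C, Eb, G); F4 is not a chord tone.
It is approached by step down from G4 and left by step up to G4.
Step away and step back to the same note — a neighbor tone (lower neighbor).
The harmony at that moment is Db major triad (Db, F, Ab); Gb5 is not a chord tone.
It is approached by step down from Ab5 and left by step up to Ab5.
Step away and step back to the same note — a neighbor tone (lower neighbor).

F4 (beat 3) — neighbor tone; Gb5 (beat 7) — neighbor tone.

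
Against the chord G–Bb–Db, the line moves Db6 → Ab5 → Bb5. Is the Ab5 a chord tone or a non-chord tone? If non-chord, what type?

The harmony at that moment is G diminished triad (G, Bb, Db); Ab5 is not a chord tone.
It is approached by leap down from Db6 and left by step up to Bb5.
Leap in, step out — an appoggiatura.

Non-chord tone — an appoggiatura.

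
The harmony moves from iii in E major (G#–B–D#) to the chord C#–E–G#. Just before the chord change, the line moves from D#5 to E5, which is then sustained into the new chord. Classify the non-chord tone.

The harmony at that moment is G# minor triad (G#, B, D#); E5 is not a chord tone.
It is approached by step up from D#5 and then sustained as the same pitch into the next harmony.
Arriving early and becoming a chord tone when the harmony changes — an anticipation.

E5 is an anticipation.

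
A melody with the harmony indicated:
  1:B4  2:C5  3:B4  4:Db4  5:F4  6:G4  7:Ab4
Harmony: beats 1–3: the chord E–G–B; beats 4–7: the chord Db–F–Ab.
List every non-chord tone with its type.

C5 (beat 2) — neighbor tone; G4 (beat 6) — passing tone.

The harmony at that moment is E minor triad (E, G, B); C5 is not a chord tone.
It is approached by step up from B4 and left by step down to B4.
Step away and step back to the same note — a neighbor tone (upper neighbor).
The harmony at that moment is Db major triad (Db, F, Ab); G4 is not a chord tone.
It is approached by step up from F4 and left by step up to Ab4.
Step in, step out in the same direction — a passing tone.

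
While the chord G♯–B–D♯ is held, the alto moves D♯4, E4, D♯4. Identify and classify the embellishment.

The harmony at that moment is G♯ minor triad (G♯, B, D♯); E4 is not a chord tone.
It is approached by step up from D♯4 and left by step down to D♯4.
Step away and step back to the same note — a neighbor tone (upper neighbor).

E4 is a neighbor tone.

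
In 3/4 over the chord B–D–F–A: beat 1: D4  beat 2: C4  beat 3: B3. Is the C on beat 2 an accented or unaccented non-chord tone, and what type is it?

Unaccented passing tone.

The harmony at that moment is B half-diminished seventh chord (B, D, F, A); C4 is not a chord tone.
It is approached by step down from D4 and left by step down to B3.
Step in, step out in the same direction — a passing tone.
It falls on a weak beat, so it is unaccented.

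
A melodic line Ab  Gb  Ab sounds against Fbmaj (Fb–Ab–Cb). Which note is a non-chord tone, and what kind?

The harmony at that moment is Fb major triad (Fb, Ab, Cb); Gb is not a chord tone.
It is approached by step down from Ab and left by step up to Ab.
Step away and step back to the same note — a neighbor tone (lower neighbor).

Gb is a neighbor tone.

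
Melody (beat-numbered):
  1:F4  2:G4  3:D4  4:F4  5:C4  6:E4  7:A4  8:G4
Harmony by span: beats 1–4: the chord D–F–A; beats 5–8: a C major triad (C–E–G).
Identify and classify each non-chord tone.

G4 (beat 2) — escape tone; A4 (beat 7) — appoggiatura.

The harmony at that moment is D minor triad (D, F, A); G4 is not a chord tone.
It is approached by step up from F4 and left by leap down to D4.
Step in, leap out — an escape tone.
The harmony at that moment is C major triad (C, E, G); A4 is not a chord tone.
It is approached by leap up from E4 and left by step down to G4.
Leap in, step out — an appoggiatura.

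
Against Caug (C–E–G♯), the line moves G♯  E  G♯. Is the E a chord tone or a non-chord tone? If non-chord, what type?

Chord tone (the third of C augmented triad).

C augmented triad contains C, E, G♯; E is the third, so it is a chord tone.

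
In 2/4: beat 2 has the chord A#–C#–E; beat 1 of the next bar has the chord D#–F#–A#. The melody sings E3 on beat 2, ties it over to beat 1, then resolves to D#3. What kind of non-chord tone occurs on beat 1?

Suspension.

The harmony at that moment is D# minor triad (D#, F#, A#); E3 is not a chord tone.
It is held over (the same pitch as the preceding E3) and left by step down to D#3.
Held over from the previous chord and resolving down by step — a suspension.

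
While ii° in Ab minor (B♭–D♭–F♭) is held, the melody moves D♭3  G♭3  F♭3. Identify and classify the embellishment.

G♭3 is an appoggiatura.

The harmony at that moment is B♭ diminished triad (B♭, D♭, F♭); G♭3 is not a chord tone.
It is approached by leap up from D♭3 and left by step down to F♭3.
Leap in, step out — an appoggiatura.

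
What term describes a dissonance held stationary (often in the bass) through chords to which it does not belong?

Pedal tone.

Approach: none. Departure: none — a single pitch is sustained while the chords change around it, passing through harmonies that do not contain it.
No melodic motion at all; the dissonance is created entirely by the moving harmonies against the stationary note — a pedal tone (pedal point).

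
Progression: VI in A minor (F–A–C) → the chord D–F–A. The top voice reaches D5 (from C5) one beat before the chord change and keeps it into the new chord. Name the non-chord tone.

The harmony at that moment is F major triad (F, A, C); D5 is not a chord tone.
It is approached by step up from C5 and then sustained as the same pitch into the next harmony.
Arriving early and becoming a chord tone when the harmony changes — an anticipation.

D5 is an anticipation.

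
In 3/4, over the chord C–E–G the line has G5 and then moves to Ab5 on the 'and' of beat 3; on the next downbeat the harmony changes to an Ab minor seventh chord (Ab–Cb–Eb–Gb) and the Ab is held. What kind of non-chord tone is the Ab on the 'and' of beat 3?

The harmony at that moment is C major triad (C, E, G); Ab5 is not a chord tone.
It is approached by step up from G5 and then sustained as the same pitch into the next harmony.
Arriving early and becoming a chord tone when the harmony changes — an anticipation.

Anticipation.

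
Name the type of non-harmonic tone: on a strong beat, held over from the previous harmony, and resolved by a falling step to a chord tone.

Suspension.

Approach: by preparation — the pitch is first a chord tone, then held (tied or repeated) while the harmony changes under it. Departure: down by step. Metric position: strong.
A prepared dissonance that resolves downward by step — a suspension. (The same figure resolving upward would be a retardation.)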